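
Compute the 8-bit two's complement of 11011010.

Original (sign bit 1, negative): 11011010
Step 1 - Invert all bits: 00100101
Step 2 - Add 1: 00100110
Verification: 11011010 + 00100110 = 100000000; discarding the end carry (carry out of the top bit) leaves the 8-bit value 00000000, as required for x + (-x)



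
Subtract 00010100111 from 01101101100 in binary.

Method 1 - Direct subtraction (column by column from the right: bit − bit − borrow-in; if negative, add 2 and borrow 1 from the next column):
borrow: 00100001110
        01101101100
-       00010100111
-------------------
        01011000101

Method 2 - Add two's complement:
Two's complement of 00010100111: invert → 11101011000, add 1 → 11101011001
  01101101100
+ 11101011001
-------------
 101011000101  (end carry out of the top bit = 1)
Discarding the end carry: 01011000101
Decimal check:
  01101101100 = 512 + 256 + 64 + 32 + 8 + 4 = 876
  00010100111 = 128 + 32 + 4 + 2 + 1 = 167
  876 - 167 = 709, and 01011000101 = 512 + 128 + 64 + 4 + 1 = 709 ✓



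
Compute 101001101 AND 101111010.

AND: 1 only when both bits are 1
  101001101
& 101111010
-----------
  101001000
Decimal: 333 & 378 = 328



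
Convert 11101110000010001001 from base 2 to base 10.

Sum of powers of 2 for each 1-bit:
2^0 + 2^3 + 2^7 + 2^13 + 2^14 + 2^15 + 2^17 + 2^18 + 2^19
= 1 + 8 + 128 + 8192 + 16384 + 32768 + 131072 + 262144 + 524288
= 974985



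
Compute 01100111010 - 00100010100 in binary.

Method 1 - Direct subtraction (column by column from the right: bit − bit − borrow-in; if negative, add 2 and borrow 1 from the next column):
borrow: 00000001000
        01100111010
-       00100010100
-------------------
        01000100110

Method 2 - Add two's complement:
Two's complement of 00100010100: invert → 11011101011, add 1 → 11011101100
  01100111010
+ 11011101100
-------------
 101000100110  (end carry out of the top bit = 1)
Discarding the end carry: 01000100110
Decimal check:
  01100111010 = 512 + 256 + 32 + 16 + 8 + 2 = 826
  00100010100 = 256 + 16 + 4 = 276
  826 - 276 = 550, and 01000100110 = 512 + 32 + 4 + 2 = 550 ✓



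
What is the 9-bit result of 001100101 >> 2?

Original: 001100101 (decimal 101)
Shift right by 2 positions
Drop the 2 low bits; fill with zeros on the left
Result: 000011001 (decimal 25)
Equivalent: 101 >> 2 = 101 ÷ 2^2 = 25



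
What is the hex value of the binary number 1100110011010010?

Group into 4-bit nibbles from right:
  1100 = C
  1100 = C
  1101 = D
  0010 = 2
Result: CCD2



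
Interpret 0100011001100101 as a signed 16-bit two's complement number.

Binary: 0100011001100101
Sign bit: 0 (non-negative)
Read directly as an unsigned value:
0100011001100101 = 16384 + 1024 + 512 + 64 + 32 + 4 + 1 = 18021
Value: 18021



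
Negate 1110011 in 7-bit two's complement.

Original (sign bit 1, negative): 1110011
Step 1 - Invert all bits: 0001100
Step 2 - Add 1: 0001101
Verification: 1110011 + 0001101 = 10000000; discarding the end carry (carry out of the top bit) leaves the 7-bit value 0000000, as required for x + (-x)



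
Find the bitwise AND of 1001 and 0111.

AND: 1 only when both bits are 1
  1001
& 0111
------
  0001
Decimal: 9 & 7 = 1



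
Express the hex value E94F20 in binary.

Convert each hex digit to 4 bits:
  E = 1110
  9 = 1001
  4 = 0100
  F = 1111
  2 = 0010
  0 = 0000
Concatenate: 111010010100111100100000



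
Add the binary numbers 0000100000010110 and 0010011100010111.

Add column by column from the right: bit + bit + carry-in; write the sum mod 2, carry 1 when the sum is 2 or 3.
carry:  0000000000101100
        0000100000010110
+       0010011100010111
------------------------
       00010111100101101
(the carry out of the leftmost column, 0, becomes the leading bit)
Decimal check:
  0000100000010110 = 2048 + 16 + 4 + 2 = 2070
  0010011100010111 = 8192 + 1024 + 512 + 256 + 16 + 4 + 2 + 1 = 10007
  2070 + 10007 = 12077, and 00010111100101101 = 8192 + 2048 + 1024 + 512 + 256 + 32 + 8 + 4 + 1 = 12077 ✓



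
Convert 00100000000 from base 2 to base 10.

Sum of powers of 2 for each 1-bit:
2^8
= 256
= 256



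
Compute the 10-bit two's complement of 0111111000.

Original: 0111111000
Step 1 - Invert all bits: 1000000111
Step 2 - Add 1: 1000001000
Verification: 0111111000 + 1000001000 = 10000000000; discarding the end carry (carry out of the top bit) leaves the 10-bit value 0000000000, as required for x + (-x)



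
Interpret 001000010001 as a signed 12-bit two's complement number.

Binary: 001000010001
Sign bit: 0 (non-negative)
Read directly as an unsigned value:
001000010001 = 512 + 16 + 1 = 529
Value: 529



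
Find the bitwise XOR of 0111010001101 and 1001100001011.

XOR: 1 when bits differ
  0111010001101
^ 1001100001011
---------------
  1110110000110
Decimal: 3725 ^ 4875 = 7558



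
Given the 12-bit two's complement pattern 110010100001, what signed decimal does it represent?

Binary: 110010100001
Sign bit: 1 (negative)
Invert: 001101011110
Add 1:  001101011111
Magnitude: 001101011111 = 512 + 256 + 64 + 16 + 8 + 4 + 2 + 1 = 863
Value: -863



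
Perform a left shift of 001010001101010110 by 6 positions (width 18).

Original: 001010001101010110 (decimal 41814)
Shift left by 6 positions
Append 6 zeros on the right and drop the 6 high bits that overflow the 18-bit width
Result: 001101010110000000 (decimal 54656)
Equivalent: 41814 << 6 = 41814 × 2^6 = 2676096, truncated to 18 bits = 54656



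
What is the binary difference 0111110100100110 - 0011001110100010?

Method 1 - Direct subtraction (column by column from the right: bit − bit − borrow-in; if negative, add 2 and borrow 1 from the next column):
borrow: 0000011100000000
        0111110100100110
-       0011001110100010
------------------------
        0100100110000100

Method 2 - Add two's complement:
Two's complement of 0011001110100010: invert → 1100110001011101, add 1 → 1100110001011110
  0111110100100110
+ 1100110001011110
------------------
 10100100110000100  (end carry out of the top bit = 1)
Discarding the end carry: 0100100110000100
Decimal check:
  0111110100100110 = 16384 + 8192 + 4096 + 2048 + 1024 + 256 + 32 + 4 + 2 = 32038
  0011001110100010 = 8192 + 4096 + 512 + 256 + 128 + 32 + 2 = 13218
  32038 - 13218 = 18820, and 0100100110000100 = 16384 + 2048 + 256 + 128 + 4 = 18820 ✓



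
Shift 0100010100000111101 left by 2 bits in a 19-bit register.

Original: 0100010100000111101 (decimal 141373)
Shift left by 2 positions
Append 2 zeros on the right and drop the 2 high bits that overflow the 19-bit width
Result: 0001010000011110100 (decimal 41204)
Equivalent: 141373 << 2 = 141373 × 2^2 = 565492, truncated to 19 bits = 41204



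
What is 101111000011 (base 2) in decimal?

Sum of powers of 2 for each 1-bit:
2^0 + 2^1 + 2^6 + 2^7 + 2^8 + 2^9 + 2^11
= 1 + 2 + 64 + 128 + 256 + 512 + 2048
= 3011



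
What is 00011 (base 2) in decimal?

Sum of powers of 2 for each 1-bit:
2^0 + 2^1
= 1 + 2
= 3



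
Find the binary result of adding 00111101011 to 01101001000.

Add column by column from the right: bit + bit + carry-in; write the sum mod 2, carry 1 when the sum is 2 or 3.
carry:  11110010000
        00111101011
+       01101001000
-------------------
       010100110011
(the carry out of the leftmost column, 0, becomes the leading bit)
Decimal check:
  00111101011 = 256 + 128 + 64 + 32 + 8 + 2 + 1 = 491
  01101001000 = 512 + 256 + 64 + 8 = 840
  491 + 840 = 1331, and 010100110011 = 1024 + 256 + 32 + 16 + 2 + 1 = 1331 ✓



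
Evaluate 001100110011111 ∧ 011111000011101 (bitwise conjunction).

AND: 1 only when both bits are 1
  001100110011111
& 011111000011101
-----------------
  001100000011101
Decimal: 6559 & 15901 = 6173



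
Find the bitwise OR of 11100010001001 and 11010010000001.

OR: 1 when either bit is 1
  11100010001001
| 11010010000001
----------------
  11110010001001
Decimal: 14473 | 13441 = 15497



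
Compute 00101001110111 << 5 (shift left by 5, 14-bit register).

Original: 00101001110111 (decimal 2679)
Shift left by 5 positions
Append 5 zeros on the right and drop the 5 high bits that overflow the 14-bit width
Result: 00111011100000 (decimal 3808)
Equivalent: 2679 << 5 = 2679 × 2^5 = 85728, truncated to 14 bits = 3808



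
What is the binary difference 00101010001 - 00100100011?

Method 1 - Direct subtraction (column by column from the right: bit − bit − borrow-in; if negative, add 2 and borrow 1 from the next column):
borrow: 00001011100
        00101010001
-       00100100011
-------------------
        00000101110

Method 2 - Add two's complement:
Two's complement of 00100100011: invert → 11011011100, add 1 → 11011011101
  00101010001
+ 11011011101
-------------
 100000101110  (end carry out of the top bit = 1)
Discarding the end carry: 00000101110
Decimal check:
  00101010001 = 256 + 64 + 16 + 1 = 337
  00100100011 = 256 + 32 + 2 + 1 = 291
  337 - 291 = 46, and 00000101110 = 32 + 8 + 4 + 2 = 46 ✓



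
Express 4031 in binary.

Using repeated division by 2:
4031 ÷ 2 = 2015 remainder 1
2015 ÷ 2 = 1007 remainder 1
1007 ÷ 2 = 503 remainder 1
503 ÷ 2 = 251 remainder 1
251 ÷ 2 = 125 remainder 1
125 ÷ 2 = 62 remainder 1
62 ÷ 2 = 31 remainder 0
31 ÷ 2 = 15 remainder 1
15 ÷ 2 = 7 remainder 1
7 ÷ 2 = 3 remainder 1
3 ÷ 2 = 1 remainder 1
1 ÷ 2 = 0 remainder 1
Reading remainders bottom to top: 111110111111



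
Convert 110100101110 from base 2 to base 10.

Sum of powers of 2 for each 1-bit:
2^1 + 2^2 + 2^3 + 2^5 + 2^8 + 2^10 + 2^11
= 2 + 4 + 8 + 32 + 256 + 1024 + 2048
= 3374



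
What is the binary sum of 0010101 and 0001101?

Add column by column from the right: bit + bit + carry-in; write the sum mod 2, carry 1 when the sum is 2 or 3.
carry:  0111010
        0010101
+       0001101
---------------
       00100010
(the carry out of the leftmost column, 0, becomes the leading bit)
Decimal check:
  0010101 = 16 + 4 + 1 = 21
  0001101 = 8 + 4 + 1 = 13
  21 + 13 = 34, and 00100010 = 32 + 2 = 34 ✓



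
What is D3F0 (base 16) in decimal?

Expand by place value (powers of 16):
Digit values: D = 13, F = 15
D3F0 = 13 × 16^3 + 3 × 16^2 + 15 × 16^1 + 0 × 16^0
= 13 × 4096 + 3 × 256 + 15 × 16 + 0 × 1
= 53248 + 768 + 240 + 0
= 54256



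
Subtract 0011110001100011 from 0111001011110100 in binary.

Method 1 - Direct subtraction (column by column from the right: bit − bit − borrow-in; if negative, add 2 and borrow 1 from the next column):
borrow: 0111100000000110
        0111001011110100
-       0011110001100011
------------------------
        0011011010010001

Method 2 - Add two's complement:
Two's complement of 0011110001100011: invert → 1100001110011100, add 1 → 1100001110011101
  0111001011110100
+ 1100001110011101
------------------
 10011011010010001  (end carry out of the top bit = 1)
Discarding the end carry: 0011011010010001
Decimal check:
  0111001011110100 = 16384 + 8192 + 4096 + 512 + 128 + 64 + 32 + 16 + 4 = 29428
  0011110001100011 = 8192 + 4096 + 2048 + 1024 + 64 + 32 + 2 + 1 = 15459
  29428 - 15459 = 13969, and 0011011010010001 = 8192 + 4096 + 1024 + 512 + 128 + 16 + 1 = 13969 ✓



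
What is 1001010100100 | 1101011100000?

OR: 1 when either bit is 1
  1001010100100
| 1101011100000
---------------
  1101011100100
Decimal: 4772 | 6880 = 6884



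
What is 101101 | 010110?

OR: 1 when either bit is 1
  101101
| 010110
--------
  111111
Decimal: 45 | 22 = 63



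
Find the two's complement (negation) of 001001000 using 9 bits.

Original: 001001000
Step 1 - Invert all bits: 110110111
Step 2 - Add 1: 110111000
Verification: 001001000 + 110111000 = 1000000000; discarding the end carry (carry out of the top bit) leaves the 9-bit value 000000000, as required for x + (-x)



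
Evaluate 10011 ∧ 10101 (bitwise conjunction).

AND: 1 only when both bits are 1
  10011
& 10101
-------
  10001
Decimal: 19 & 21 = 17



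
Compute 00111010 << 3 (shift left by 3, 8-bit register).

Original: 00111010 (decimal 58)
Shift left by 3 positions
Append 3 zeros on the right and drop the 3 high bits that overflow the 8-bit width
Result: 11010000 (decimal 208)
Equivalent: 58 << 3 = 58 × 2^3 = 464, truncated to 8 bits = 208



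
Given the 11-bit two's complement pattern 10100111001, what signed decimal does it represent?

Binary: 10100111001
Sign bit: 1 (negative)
Invert: 01011000110
Add 1:  01011000111
Magnitude: 01011000111 = 512 + 128 + 64 + 4 + 2 + 1 = 711
Value: -711



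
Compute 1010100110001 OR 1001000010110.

OR: 1 when either bit is 1
  1010100110001
| 1001000010110
---------------
  1011100110111
Decimal: 5425 | 4630 = 5943



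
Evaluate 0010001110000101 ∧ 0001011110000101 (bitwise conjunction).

AND: 1 only when both bits are 1
  0010001110000101
& 0001011110000101
------------------
  0000001110000101
Decimal: 9093 & 6021 = 901



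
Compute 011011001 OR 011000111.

OR: 1 when either bit is 1
  011011001
| 011000111
-----------
  011011111
Decimal: 217 | 199 = 223



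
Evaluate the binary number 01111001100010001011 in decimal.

Sum of powers of 2 for each 1-bit:
2^0 + 2^1 + 2^3 + 2^7 + 2^11 + 2^12 + 2^15 + 2^16 + 2^17 + 2^18
= 1 + 2 + 8 + 128 + 2048 + 4096 + 32768 + 65536 + 131072 + 262144
= 497803



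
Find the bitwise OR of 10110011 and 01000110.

OR: 1 when either bit is 1
  10110011
| 01000110
----------
  11110111
Decimal: 179 | 70 = 247



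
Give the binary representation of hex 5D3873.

Convert each hex digit to 4 bits:
  5 = 0101
  D = 1101
  3 = 0011
  8 = 1000
  7 = 0111
  3 = 0011
Concatenate: 010111010011100001110011



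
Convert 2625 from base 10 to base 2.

Using repeated division by 2:
2625 ÷ 2 = 1312 remainder 1
1312 ÷ 2 = 656 remainder 0
656 ÷ 2 = 328 remainder 0
328 ÷ 2 = 164 remainder 0
164 ÷ 2 = 82 remainder 0
82 ÷ 2 = 41 remainder 0
41 ÷ 2 = 20 remainder 1
20 ÷ 2 = 10 remainder 0
10 ÷ 2 = 5 remainder 0
5 ÷ 2 = 2 remainder 1
2 ÷ 2 = 1 remainder 0
1 ÷ 2 = 0 remainder 1
Reading remainders bottom to top: 101001000001



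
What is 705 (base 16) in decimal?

Expand by place value (powers of 16):
705 = 7 × 16^2 + 0 × 16^1 + 5 × 16^0
= 7 × 256 + 0 × 16 + 5 × 1
= 1792 + 0 + 5
= 1797



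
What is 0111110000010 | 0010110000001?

OR: 1 when either bit is 1
  0111110000010
| 0010110000001
---------------
  0111110000011
Decimal: 3970 | 1409 = 3971



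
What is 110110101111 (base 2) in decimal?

Sum of powers of 2 for each 1-bit:
2^0 + 2^1 + 2^2 + 2^3 + 2^5 + 2^7 + 2^8 + 2^10 + 2^11
= 1 + 2 + 4 + 8 + 32 + 128 + 256 + 1024 + 2048
= 3503



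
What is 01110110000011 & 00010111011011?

AND: 1 only when both bits are 1
  01110110000011
& 00010111011011
----------------
  00010110000011
Decimal: 7555 & 1499 = 1411



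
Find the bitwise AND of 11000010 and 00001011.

AND: 1 only when both bits are 1
  11000010
& 00001011
----------
  00000010
Decimal: 194 & 11 = 2



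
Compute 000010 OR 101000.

OR: 1 when either bit is 1
  000010
| 101000
--------
  101010
Decimal: 2 | 40 = 42



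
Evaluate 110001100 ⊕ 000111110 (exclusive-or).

XOR: 1 when bits differ
  110001100
^ 000111110
-----------
  110110010
Decimal: 396 ^ 62 = 434



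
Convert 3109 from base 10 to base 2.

Using repeated division by 2:
3109 ÷ 2 = 1554 remainder 1
1554 ÷ 2 = 777 remainder 0
777 ÷ 2 = 388 remainder 1
388 ÷ 2 = 194 remainder 0
194 ÷ 2 = 97 remainder 0
97 ÷ 2 = 48 remainder 1
48 ÷ 2 = 24 remainder 0
24 ÷ 2 = 12 remainder 0
12 ÷ 2 = 6 remainder 0
6 ÷ 2 = 3 remainder 0
3 ÷ 2 = 1 remainder 1
1 ÷ 2 = 0 remainder 1
Reading remainders bottom to top: 110000100101



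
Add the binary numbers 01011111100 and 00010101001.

Add column by column from the right: bit + bit + carry-in; write the sum mod 2, carry 1 when the sum is 2 or 3.
carry:  00111110000
        01011111100
+       00010101001
-------------------
       001110100101
(the carry out of the leftmost column, 0, becomes the leading bit)
Decimal check:
  01011111100 = 512 + 128 + 64 + 32 + 16 + 8 + 4 = 764
  00010101001 = 128 + 32 + 8 + 1 = 169
  764 + 169 = 933, and 001110100101 = 512 + 256 + 128 + 32 + 4 + 1 = 933 ✓



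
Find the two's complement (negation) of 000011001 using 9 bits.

Original: 000011001
Step 1 - Invert all bits: 111100110
Step 2 - Add 1: 111100111
Verification: 000011001 + 111100111 = 1000000000; discarding the end carry (carry out of the top bit) leaves the 9-bit value 000000000, as required for x + (-x)



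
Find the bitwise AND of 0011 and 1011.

AND: 1 only when both bits are 1
  0011
& 1011
------
  0011
Decimal: 3 & 11 = 3



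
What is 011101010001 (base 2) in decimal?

Sum of powers of 2 for each 1-bit:
2^0 + 2^4 + 2^6 + 2^8 + 2^9 + 2^10
= 1 + 16 + 64 + 256 + 512 + 1024
= 1873



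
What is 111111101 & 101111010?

AND: 1 only when both bits are 1
  111111101
& 101111010
-----------
  101111000
Decimal: 509 & 378 = 376



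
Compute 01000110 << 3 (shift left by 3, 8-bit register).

Original: 01000110 (decimal 70)
Shift left by 3 positions
Append 3 zeros on the right and drop the 3 high bits that overflow the 8-bit width
Result: 00110000 (decimal 48)
Equivalent: 70 << 3 = 70 × 2^3 = 560, truncated to 8 bits = 48



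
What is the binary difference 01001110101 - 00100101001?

Method 1 - Direct subtraction (column by column from the right: bit − bit − borrow-in; if negative, add 2 and borrow 1 from the next column):
borrow: 01000010000
        01001110101
-       00100101001
-------------------
        00101001100

Method 2 - Add two's complement:
Two's complement of 00100101001: invert → 11011010110, add 1 → 11011010111
  01001110101
+ 11011010111
-------------
 100101001100  (end carry out of the top bit = 1)
Discarding the end carry: 00101001100
Decimal check:
  01001110101 = 512 + 64 + 32 + 16 + 4 + 1 = 629
  00100101001 = 256 + 32 + 8 + 1 = 297
  629 - 297 = 332, and 00101001100 = 256 + 64 + 8 + 4 = 332 ✓



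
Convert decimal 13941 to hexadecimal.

Using repeated division by 16 (digits 10–15 are A–F):
13941 ÷ 16 = 871 remainder 5
871 ÷ 16 = 54 remainder 7
54 ÷ 16 = 3 remainder 6
3 ÷ 16 = 0 remainder 3
Reading remainders bottom to top: 3675



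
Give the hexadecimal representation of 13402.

Using repeated division by 16 (digits 10–15 are A–F):
13402 ÷ 16 = 837 remainder 10 (A)
837 ÷ 16 = 52 remainder 5
52 ÷ 16 = 3 remainder 4
3 ÷ 16 = 0 remainder 3
Reading remainders bottom to top: 345A



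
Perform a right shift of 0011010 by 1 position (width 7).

Original: 0011010 (decimal 26)
Shift right by 1 position
Drop the 1 low bit; fill with zero on the left
Result: 0001101 (decimal 13)
Equivalent: 26 >> 1 = 26 ÷ 2^1 = 13



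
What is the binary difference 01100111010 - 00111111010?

Method 1 - Direct subtraction (column by column from the right: bit − bit − borrow-in; if negative, add 2 and borrow 1 from the next column):
borrow: 01110000000
        01100111010
-       00111111010
-------------------
        00101000000

Method 2 - Add two's complement:
Two's complement of 00111111010: invert → 11000000101, add 1 → 11000000110
  01100111010
+ 11000000110
-------------
 100101000000  (end carry out of the top bit = 1)
Discarding the end carry: 00101000000
Decimal check:
  01100111010 = 512 + 256 + 32 + 16 + 8 + 2 = 826
  00111111010 = 256 + 128 + 64 + 32 + 16 + 8 + 2 = 506
  826 - 506 = 320, and 00101000000 = 256 + 64 = 320 ✓



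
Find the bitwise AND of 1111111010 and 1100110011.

AND: 1 only when both bits are 1
  1111111010
& 1100110011
------------
  1100110010
Decimal: 1018 & 819 = 818



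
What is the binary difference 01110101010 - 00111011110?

Method 1 - Direct subtraction (column by column from the right: bit − bit − borrow-in; if negative, add 2 and borrow 1 from the next column):
borrow: 01110111000
        01110101010
-       00111011110
-------------------
        00111001100

Method 2 - Add two's complement:
Two's complement of 00111011110: invert → 11000100001, add 1 → 11000100010
  01110101010
+ 11000100010
-------------
 100111001100  (end carry out of the top bit = 1)
Discarding the end carry: 00111001100
Decimal check:
  01110101010 = 512 + 256 + 128 + 32 + 8 + 2 = 938
  00111011110 = 256 + 128 + 64 + 16 + 8 + 4 + 2 = 478
  938 - 478 = 460, and 00111001100 = 256 + 128 + 64 + 8 + 4 = 460 ✓



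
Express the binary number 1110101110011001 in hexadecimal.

Group into 4-bit nibbles from right:
  1110 = E
  1011 = B
  1001 = 9
  1001 = 9
Result: EB99



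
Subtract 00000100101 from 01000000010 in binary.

Method 1 - Direct subtraction (column by column from the right: bit − bit − borrow-in; if negative, add 2 and borrow 1 from the next column):
borrow: 01111111010
        01000000010
-       00000100101
-------------------
        00111011101

Method 2 - Add two's complement:
Two's complement of 00000100101: invert → 11111011010, add 1 → 11111011011
  01000000010
+ 11111011011
-------------
 100111011101  (end carry out of the top bit = 1)
Discarding the end carry: 00111011101
Decimal check:
  01000000010 = 512 + 2 = 514
  00000100101 = 32 + 4 + 1 = 37
  514 - 37 = 477, and 00111011101 = 256 + 128 + 64 + 16 + 8 + 4 + 1 = 477 ✓



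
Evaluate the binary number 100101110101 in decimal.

Sum of powers of 2 for each 1-bit:
2^0 + 2^2 + 2^4 + 2^5 + 2^6 + 2^8 + 2^11
= 1 + 4 + 16 + 32 + 64 + 256 + 2048
= 2421



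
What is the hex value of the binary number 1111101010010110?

Group into 4-bit nibbles from right:
  1111 = F
  1010 = A
  1001 = 9
  0110 = 6
Result: FA96



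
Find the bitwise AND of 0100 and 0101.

AND: 1 only when both bits are 1
  0100
& 0101
------
  0100
Decimal: 4 & 5 = 4



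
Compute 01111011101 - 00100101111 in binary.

Method 1 - Direct subtraction (column by column from the right: bit − bit − borrow-in; if negative, add 2 and borrow 1 from the next column):
borrow: 00001011100
        01111011101
-       00100101111
-------------------
        01010101110

Method 2 - Add two's complement:
Two's complement of 00100101111: invert → 11011010000, add 1 → 11011010001
  01111011101
+ 11011010001
-------------
 101010101110  (end carry out of the top bit = 1)
Discarding the end carry: 01010101110
Decimal check:
  01111011101 = 512 + 256 + 128 + 64 + 16 + 8 + 4 + 1 = 989
  00100101111 = 256 + 32 + 8 + 4 + 2 + 1 = 303
  989 - 303 = 686, and 01010101110 = 512 + 128 + 32 + 8 + 4 + 2 = 686 ✓



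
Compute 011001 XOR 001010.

XOR: 1 when bits differ
  011001
^ 001010
--------
  010011
Decimal: 25 ^ 10 = 19



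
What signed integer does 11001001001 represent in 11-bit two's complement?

Binary: 11001001001
Sign bit: 1 (negative)
Invert: 00110110110
Add 1:  00110110111
Magnitude: 00110110111 = 256 + 128 + 32 + 16 + 4 + 2 + 1 = 439
Value: -439



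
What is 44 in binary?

Using repeated division by 2:
44 ÷ 2 = 22 remainder 0
22 ÷ 2 = 11 remainder 0
11 ÷ 2 = 5 remainder 1
5 ÷ 2 = 2 remainder 1
2 ÷ 2 = 1 remainder 0
1 ÷ 2 = 0 remainder 1
Reading remainders bottom to top: 101100



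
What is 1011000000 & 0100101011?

AND: 1 only when both bits are 1
  1011000000
& 0100101011
------------
  0000000000
Decimal: 704 & 299 = 0



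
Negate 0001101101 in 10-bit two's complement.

Original: 0001101101
Step 1 - Invert all bits: 1110010010
Step 2 - Add 1: 1110010011
Verification: 0001101101 + 1110010011 = 10000000000; discarding the end carry (carry out of the top bit) leaves the 10-bit value 0000000000, as required for x + (-x)



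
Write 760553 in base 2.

Using repeated division by 2:
760553 ÷ 2 = 380276 remainder 1
380276 ÷ 2 = 190138 remainder 0
190138 ÷ 2 = 95069 remainder 0
95069 ÷ 2 = 47534 remainder 1
47534 ÷ 2 = 23767 remainder 0
23767 ÷ 2 = 11883 remainder 1
11883 ÷ 2 = 5941 remainder 1
5941 ÷ 2 = 2970 remainder 1
2970 ÷ 2 = 1485 remainder 0
1485 ÷ 2 = 742 remainder 1
742 ÷ 2 = 371 remainder 0
371 ÷ 2 = 185 remainder 1
185 ÷ 2 = 92 remainder 1
92 ÷ 2 = 46 remainder 0
46 ÷ 2 = 23 remainder 0
23 ÷ 2 = 11 remainder 1
11 ÷ 2 = 5 remainder 1
5 ÷ 2 = 2 remainder 1
2 ÷ 2 = 1 remainder 0
1 ÷ 2 = 0 remainder 1
Reading remainders bottom to top: 10111001101011101001



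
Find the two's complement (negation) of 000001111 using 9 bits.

Original: 000001111
Step 1 - Invert all bits: 111110000
Step 2 - Add 1: 111110001
Verification: 000001111 + 111110001 = 1000000000; discarding the end carry (carry out of the top bit) leaves the 9-bit value 000000000, as required for x + (-x)



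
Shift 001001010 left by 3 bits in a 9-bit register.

Original: 001001010 (decimal 74)
Shift left by 3 positions
Append 3 zeros on the right and drop the 3 high bits that overflow the 9-bit width
Result: 001010000 (decimal 80)
Equivalent: 74 << 3 = 74 × 2^3 = 592, truncated to 9 bits = 80



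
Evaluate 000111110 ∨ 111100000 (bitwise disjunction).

OR: 1 when either bit is 1
  000111110
| 111100000
-----------
  111111110
Decimal: 62 | 480 = 510



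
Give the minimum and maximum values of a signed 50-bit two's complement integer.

For 50-bit two's complement:
Minimum: -2^49 = -562949953421312
Maximum: 2^49 - 1 = 562949953421311



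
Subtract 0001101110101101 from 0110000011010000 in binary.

Method 1 - Direct subtraction (column by column from the right: bit − bit − borrow-in; if negative, add 2 and borrow 1 from the next column):
borrow: 0011111001011110
        0110000011010000
-       0001101110101101
------------------------
        0100010100100011

Method 2 - Add two's complement:
Two's complement of 0001101110101101: invert → 1110010001010010, add 1 → 1110010001010011
  0110000011010000
+ 1110010001010011
------------------
 10100010100100011  (end carry out of the top bit = 1)
Discarding the end carry: 0100010100100011
Decimal check:
  0110000011010000 = 16384 + 8192 + 128 + 64 + 16 = 24784
  0001101110101101 = 4096 + 2048 + 512 + 256 + 128 + 32 + 8 + 4 + 1 = 7085
  24784 - 7085 = 17699, and 0100010100100011 = 16384 + 1024 + 256 + 32 + 2 + 1 = 17699 ✓



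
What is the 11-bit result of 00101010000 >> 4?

Original: 00101010000 (decimal 336)
Shift right by 4 positions
Drop the 4 low bits; fill with zeros on the left
Result: 00000010101 (decimal 21)
Equivalent: 336 >> 4 = 336 ÷ 2^4 = 21



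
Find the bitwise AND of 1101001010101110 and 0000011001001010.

AND: 1 only when both bits are 1
  1101001010101110
& 0000011001001010
------------------
  0000001000001010
Decimal: 53934 & 1610 = 522



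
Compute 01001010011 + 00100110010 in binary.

Add column by column from the right: bit + bit + carry-in; write the sum mod 2, carry 1 when the sum is 2 or 3.
carry:  00011100100
        01001010011
+       00100110010
-------------------
       001110000101
(the carry out of the leftmost column, 0, becomes the leading bit)
Decimal check:
  01001010011 = 512 + 64 + 16 + 2 + 1 = 595
  00100110010 = 256 + 32 + 16 + 2 = 306
  595 + 306 = 901, and 001110000101 = 512 + 256 + 128 + 4 + 1 = 901 ✓



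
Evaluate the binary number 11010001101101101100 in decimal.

Sum of powers of 2 for each 1-bit:
2^2 + 2^3 + 2^5 + 2^6 + 2^8 + 2^9 + 2^11 + 2^12 + 2^16 + 2^18 + 2^19
= 4 + 8 + 32 + 64 + 256 + 512 + 2048 + 4096 + 65536 + 262144 + 524288
= 858988



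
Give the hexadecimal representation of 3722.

Using repeated division by 16 (digits 10–15 are A–F):
3722 ÷ 16 = 232 remainder 10 (A)
232 ÷ 16 = 14 remainder 8
14 ÷ 16 = 0 remainder 14 (E)
Reading remainders bottom to top: E8A



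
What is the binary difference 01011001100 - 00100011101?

Method 1 - Direct subtraction (column by column from the right: bit − bit − borrow-in; if negative, add 2 and borrow 1 from the next column):
borrow: 01001111110
        01011001100
-       00100011101
-------------------
        00110101111

Method 2 - Add two's complement:
Two's complement of 00100011101: invert → 11011100010, add 1 → 11011100011
  01011001100
+ 11011100011
-------------
 100110101111  (end carry out of the top bit = 1)
Discarding the end carry: 00110101111
Decimal check:
  01011001100 = 512 + 128 + 64 + 8 + 4 = 716
  00100011101 = 256 + 16 + 8 + 4 + 1 = 285
  716 - 285 = 431, and 00110101111 = 256 + 128 + 32 + 8 + 4 + 2 + 1 = 431 ✓



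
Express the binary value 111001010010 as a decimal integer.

Sum of powers of 2 for each 1-bit:
2^1 + 2^4 + 2^6 + 2^9 + 2^10 + 2^11
= 2 + 16 + 64 + 512 + 1024 + 2048
= 3666



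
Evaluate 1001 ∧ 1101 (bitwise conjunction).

AND: 1 only when both bits are 1
  1001
& 1101
------
  1001
Decimal: 9 & 13 = 9



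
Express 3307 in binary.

Using repeated division by 2:
3307 ÷ 2 = 1653 remainder 1
1653 ÷ 2 = 826 remainder 1
826 ÷ 2 = 413 remainder 0
413 ÷ 2 = 206 remainder 1
206 ÷ 2 = 103 remainder 0
103 ÷ 2 = 51 remainder 1
51 ÷ 2 = 25 remainder 1
25 ÷ 2 = 12 remainder 1
12 ÷ 2 = 6 remainder 0
6 ÷ 2 = 3 remainder 0
3 ÷ 2 = 1 remainder 1
1 ÷ 2 = 0 remainder 1
Reading remainders bottom to top: 110011101011



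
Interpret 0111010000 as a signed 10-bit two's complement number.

Binary: 0111010000
Sign bit: 0 (non-negative)
Read directly as an unsigned value:
0111010000 = 256 + 128 + 64 + 16 = 464
Value: 464



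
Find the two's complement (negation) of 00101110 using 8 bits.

Original: 00101110
Step 1 - Invert all bits: 11010001
Step 2 - Add 1: 11010010
Verification: 00101110 + 11010010 = 100000000; discarding the end carry (carry out of the top bit) leaves the 8-bit value 00000000, as required for x + (-x)



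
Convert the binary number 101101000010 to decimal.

Sum of powers of 2 for each 1-bit:
2^1 + 2^6 + 2^8 + 2^9 + 2^11
= 2 + 64 + 256 + 512 + 2048
= 2882



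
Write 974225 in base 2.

Using repeated division by 2:
974225 ÷ 2 = 487112 remainder 1
487112 ÷ 2 = 243556 remainder 0
243556 ÷ 2 = 121778 remainder 0
121778 ÷ 2 = 60889 remainder 0
60889 ÷ 2 = 30444 remainder 1
30444 ÷ 2 = 15222 remainder 0
15222 ÷ 2 = 7611 remainder 0
7611 ÷ 2 = 3805 remainder 1
3805 ÷ 2 = 1902 remainder 1
1902 ÷ 2 = 951 remainder 0
951 ÷ 2 = 475 remainder 1
475 ÷ 2 = 237 remainder 1
237 ÷ 2 = 118 remainder 1
118 ÷ 2 = 59 remainder 0
59 ÷ 2 = 29 remainder 1
29 ÷ 2 = 14 remainder 1
14 ÷ 2 = 7 remainder 0
7 ÷ 2 = 3 remainder 1
3 ÷ 2 = 1 remainder 1
1 ÷ 2 = 0 remainder 1
Reading remainders bottom to top: 11101101110110010001



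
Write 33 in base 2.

Using repeated division by 2:
33 ÷ 2 = 16 remainder 1
16 ÷ 2 = 8 remainder 0
8 ÷ 2 = 4 remainder 0
4 ÷ 2 = 2 remainder 0
2 ÷ 2 = 1 remainder 0
1 ÷ 2 = 0 remainder 1
Reading remainders bottom to top: 100001



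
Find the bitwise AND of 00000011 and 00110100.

AND: 1 only when both bits are 1
  00000011
& 00110100
----------
  00000000
Decimal: 3 & 52 = 0



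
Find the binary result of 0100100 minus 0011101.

Method 1 - Direct subtraction (column by column from the right: bit − bit − borrow-in; if negative, add 2 and borrow 1 from the next column):
borrow: 0111110
        0100100
-       0011101
---------------
        0000111

Method 2 - Add two's complement:
Two's complement of 0011101: invert → 1100010, add 1 → 1100011
  0100100
+ 1100011
---------
 10000111  (end carry out of the top bit = 1)
Discarding the end carry: 0000111
Decimal check:
  0100100 = 32 + 4 = 36
  0011101 = 16 + 8 + 4 + 1 = 29
  36 - 29 = 7, and 0000111 = 4 + 2 + 1 = 7 ✓



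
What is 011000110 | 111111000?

OR: 1 when either bit is 1
  011000110
| 111111000
-----------
  111111110
Decimal: 198 | 504 = 510



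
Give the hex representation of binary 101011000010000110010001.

Group into 4-bit nibbles from right:
  1010 = A
  1100 = C
  0010 = 2
  0001 = 1
  1001 = 9
  0001 = 1
Result: AC2191



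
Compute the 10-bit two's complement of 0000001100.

Original: 0000001100
Step 1 - Invert all bits: 1111110011
Step 2 - Add 1: 1111110100
Verification: 0000001100 + 1111110100 = 10000000000; discarding the end carry (carry out of the top bit) leaves the 10-bit value 0000000000, as required for x + (-x)



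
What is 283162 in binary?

Using repeated division by 2:
283162 ÷ 2 = 141581 remainder 0
141581 ÷ 2 = 70790 remainder 1
70790 ÷ 2 = 35395 remainder 0
35395 ÷ 2 = 17697 remainder 1
17697 ÷ 2 = 8848 remainder 1
8848 ÷ 2 = 4424 remainder 0
4424 ÷ 2 = 2212 remainder 0
2212 ÷ 2 = 1106 remainder 0
1106 ÷ 2 = 553 remainder 0
553 ÷ 2 = 276 remainder 1
276 ÷ 2 = 138 remainder 0
138 ÷ 2 = 69 remainder 0
69 ÷ 2 = 34 remainder 1
34 ÷ 2 = 17 remainder 0
17 ÷ 2 = 8 remainder 1
8 ÷ 2 = 4 remainder 0
4 ÷ 2 = 2 remainder 0
2 ÷ 2 = 1 remainder 0
1 ÷ 2 = 0 remainder 1
Reading remainders bottom to top: 1000101001000011010



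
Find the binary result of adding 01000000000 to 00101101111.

Add column by column from the right: bit + bit + carry-in; write the sum mod 2, carry 1 when the sum is 2 or 3.
carry:  00000000000
        01000000000
+       00101101111
-------------------
       001101101111
(the carry out of the leftmost column, 0, becomes the leading bit)
Decimal check:
  01000000000 = 512
  00101101111 = 256 + 64 + 32 + 8 + 4 + 2 + 1 = 367
  512 + 367 = 879, and 001101101111 = 512 + 256 + 64 + 32 + 8 + 4 + 2 + 1 = 879 ✓



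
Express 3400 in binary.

Using repeated division by 2:
3400 ÷ 2 = 1700 remainder 0
1700 ÷ 2 = 850 remainder 0
850 ÷ 2 = 425 remainder 0
425 ÷ 2 = 212 remainder 1
212 ÷ 2 = 106 remainder 0
106 ÷ 2 = 53 remainder 0
53 ÷ 2 = 26 remainder 1
26 ÷ 2 = 13 remainder 0
13 ÷ 2 = 6 remainder 1
6 ÷ 2 = 3 remainder 0
3 ÷ 2 = 1 remainder 1
1 ÷ 2 = 0 remainder 1
Reading remainders bottom to top: 110101001000



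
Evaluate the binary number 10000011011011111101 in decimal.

Sum of powers of 2 for each 1-bit:
2^0 + 2^2 + 2^3 + 2^4 + 2^5 + 2^6 + 2^7 + 2^9 + 2^10 + 2^12 + 2^13 + 2^19
= 1 + 4 + 8 + 16 + 32 + 64 + 128 + 512 + 1024 + 4096 + 8192 + 524288
= 538365



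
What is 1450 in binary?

Using repeated division by 2:
1450 ÷ 2 = 725 remainder 0
725 ÷ 2 = 362 remainder 1
362 ÷ 2 = 181 remainder 0
181 ÷ 2 = 90 remainder 1
90 ÷ 2 = 45 remainder 0
45 ÷ 2 = 22 remainder 1
22 ÷ 2 = 11 remainder 0
11 ÷ 2 = 5 remainder 1
5 ÷ 2 = 2 remainder 1
2 ÷ 2 = 1 remainder 0
1 ÷ 2 = 0 remainder 1
Reading remainders bottom to top: 10110101010



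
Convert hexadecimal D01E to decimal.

Expand by place value (powers of 16):
Digit values: D = 13, E = 14
D01E = 13 × 16^3 + 0 × 16^2 + 1 × 16^1 + 14 × 16^0
= 13 × 4096 + 0 × 256 + 1 × 16 + 14 × 1
= 53248 + 0 + 16 + 14
= 53278



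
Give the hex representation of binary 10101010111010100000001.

Group into 4-bit nibbles from right:
  0101 = 5
  0101 = 5
  0111 = 7
  0101 = 5
  0000 = 0
  0001 = 1
Result: 557501



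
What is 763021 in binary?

Using repeated division by 2:
763021 ÷ 2 = 381510 remainder 1
381510 ÷ 2 = 190755 remainder 0
190755 ÷ 2 = 95377 remainder 1
95377 ÷ 2 = 47688 remainder 1
47688 ÷ 2 = 23844 remainder 0
23844 ÷ 2 = 11922 remainder 0
11922 ÷ 2 = 5961 remainder 0
5961 ÷ 2 = 2980 remainder 1
2980 ÷ 2 = 1490 remainder 0
1490 ÷ 2 = 745 remainder 0
745 ÷ 2 = 372 remainder 1
372 ÷ 2 = 186 remainder 0
186 ÷ 2 = 93 remainder 0
93 ÷ 2 = 46 remainder 1
46 ÷ 2 = 23 remainder 0
23 ÷ 2 = 11 remainder 1
11 ÷ 2 = 5 remainder 1
5 ÷ 2 = 2 remainder 1
2 ÷ 2 = 1 remainder 0
1 ÷ 2 = 0 remainder 1
Reading remainders bottom to top: 10111010010010001101



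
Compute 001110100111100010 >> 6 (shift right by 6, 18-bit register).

Original: 001110100111100010 (decimal 59874)
Shift right by 6 positions
Drop the 6 low bits; fill with zeros on the left
Result: 000000001110100111 (decimal 935)
Equivalent: 59874 >> 6 = 59874 ÷ 2^6 = 935



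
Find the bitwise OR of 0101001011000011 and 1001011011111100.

OR: 1 when either bit is 1
  0101001011000011
| 1001011011111100
------------------
  1101011011111111
Decimal: 21187 | 38652 = 55039



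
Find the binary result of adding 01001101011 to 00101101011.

Add column by column from the right: bit + bit + carry-in; write the sum mod 2, carry 1 when the sum is 2 or 3.
carry:  00011010110
        01001101011
+       00101101011
-------------------
       001111010110
(the carry out of the leftmost column, 0, becomes the leading bit)
Decimal check:
  01001101011 = 512 + 64 + 32 + 8 + 2 + 1 = 619
  00101101011 = 256 + 64 + 32 + 8 + 2 + 1 = 363
  619 + 363 = 982, and 001111010110 = 512 + 256 + 128 + 64 + 16 + 4 + 2 = 982 ✓



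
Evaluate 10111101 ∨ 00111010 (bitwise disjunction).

OR: 1 when either bit is 1
  10111101
| 00111010
----------
  10111111
Decimal: 189 | 58 = 191



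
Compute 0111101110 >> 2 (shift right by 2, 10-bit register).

Original: 0111101110 (decimal 494)
Shift right by 2 positions
Drop the 2 low bits; fill with zeros on the left
Result: 0001111011 (decimal 123)
Equivalent: 494 >> 2 = 494 ÷ 2^2 = 123



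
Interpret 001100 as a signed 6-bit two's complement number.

Binary: 001100
Sign bit: 0 (non-negative)
Read directly as an unsigned value:
001100 = 8 + 4 = 12
Value: 12



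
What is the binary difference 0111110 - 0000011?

Method 1 - Direct subtraction (column by column from the right: bit − bit − borrow-in; if negative, add 2 and borrow 1 from the next column):
borrow: 0000110
        0111110
-       0000011
---------------
        0111011

Method 2 - Add two's complement:
Two's complement of 0000011: invert → 1111100, add 1 → 1111101
  0111110
+ 1111101
---------
 10111011  (end carry out of the top bit = 1)
Discarding the end carry: 0111011
Decimal check:
  0111110 = 32 + 16 + 8 + 4 + 2 = 62
  0000011 = 2 + 1 = 3
  62 - 3 = 59, and 0111011 = 32 + 16 + 8 + 2 + 1 = 59 ✓



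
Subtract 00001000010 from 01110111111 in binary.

Method 1 - Direct subtraction (column by column from the right: bit − bit − borrow-in; if negative, add 2 and borrow 1 from the next column):
borrow: 00010000000
        01110111111
-       00001000010
-------------------
        01101111101

Method 2 - Add two's complement:
Two's complement of 00001000010: invert → 11110111101, add 1 → 11110111110
  01110111111
+ 11110111110
-------------
 101101111101  (end carry out of the top bit = 1)
Discarding the end carry: 01101111101
Decimal check:
  01110111111 = 512 + 256 + 128 + 32 + 16 + 8 + 4 + 2 + 1 = 959
  00001000010 = 64 + 2 = 66
  959 - 66 = 893, and 01101111101 = 512 + 256 + 64 + 32 + 16 + 8 + 4 + 1 = 893 ✓



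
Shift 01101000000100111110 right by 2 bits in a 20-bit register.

Original: 01101000000100111110 (decimal 426302)
Shift right by 2 positions
Drop the 2 low bits; fill with zeros on the left
Result: 00011010000001001111 (decimal 106575)
Equivalent: 426302 >> 2 = 426302 ÷ 2^2 = 106575



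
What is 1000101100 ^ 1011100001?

XOR: 1 when bits differ
  1000101100
^ 1011100001
------------
  0011001101
Decimal: 556 ^ 737 = 205



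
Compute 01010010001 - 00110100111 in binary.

Method 1 - Direct subtraction (column by column from the right: bit − bit − borrow-in; if negative, add 2 and borrow 1 from the next column):
borrow: 01111011100
        01010010001
-       00110100111
-------------------
        00011101010

Method 2 - Add two's complement:
Two's complement of 00110100111: invert → 11001011000, add 1 → 11001011001
  01010010001
+ 11001011001
-------------
 100011101010  (end carry out of the top bit = 1)
Discarding the end carry: 00011101010
Decimal check:
  01010010001 = 512 + 128 + 16 + 1 = 657
  00110100111 = 256 + 128 + 32 + 4 + 2 + 1 = 423
  657 - 423 = 234, and 00011101010 = 128 + 64 + 32 + 8 + 2 = 234 ✓



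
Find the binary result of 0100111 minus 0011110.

Method 1 - Direct subtraction (column by column from the right: bit − bit − borrow-in; if negative, add 2 and borrow 1 from the next column):
borrow: 0110000
        0100111
-       0011110
---------------
        0001001

Method 2 - Add two's complement:
Two's complement of 0011110: invert → 1100001, add 1 → 1100010
  0100111
+ 1100010
---------
 10001001  (end carry out of the top bit = 1)
Discarding the end carry: 0001001
Decimal check:
  0100111 = 32 + 4 + 2 + 1 = 39
  0011110 = 16 + 8 + 4 + 2 = 30
  39 - 30 = 9, and 0001001 = 8 + 1 = 9 ✓

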